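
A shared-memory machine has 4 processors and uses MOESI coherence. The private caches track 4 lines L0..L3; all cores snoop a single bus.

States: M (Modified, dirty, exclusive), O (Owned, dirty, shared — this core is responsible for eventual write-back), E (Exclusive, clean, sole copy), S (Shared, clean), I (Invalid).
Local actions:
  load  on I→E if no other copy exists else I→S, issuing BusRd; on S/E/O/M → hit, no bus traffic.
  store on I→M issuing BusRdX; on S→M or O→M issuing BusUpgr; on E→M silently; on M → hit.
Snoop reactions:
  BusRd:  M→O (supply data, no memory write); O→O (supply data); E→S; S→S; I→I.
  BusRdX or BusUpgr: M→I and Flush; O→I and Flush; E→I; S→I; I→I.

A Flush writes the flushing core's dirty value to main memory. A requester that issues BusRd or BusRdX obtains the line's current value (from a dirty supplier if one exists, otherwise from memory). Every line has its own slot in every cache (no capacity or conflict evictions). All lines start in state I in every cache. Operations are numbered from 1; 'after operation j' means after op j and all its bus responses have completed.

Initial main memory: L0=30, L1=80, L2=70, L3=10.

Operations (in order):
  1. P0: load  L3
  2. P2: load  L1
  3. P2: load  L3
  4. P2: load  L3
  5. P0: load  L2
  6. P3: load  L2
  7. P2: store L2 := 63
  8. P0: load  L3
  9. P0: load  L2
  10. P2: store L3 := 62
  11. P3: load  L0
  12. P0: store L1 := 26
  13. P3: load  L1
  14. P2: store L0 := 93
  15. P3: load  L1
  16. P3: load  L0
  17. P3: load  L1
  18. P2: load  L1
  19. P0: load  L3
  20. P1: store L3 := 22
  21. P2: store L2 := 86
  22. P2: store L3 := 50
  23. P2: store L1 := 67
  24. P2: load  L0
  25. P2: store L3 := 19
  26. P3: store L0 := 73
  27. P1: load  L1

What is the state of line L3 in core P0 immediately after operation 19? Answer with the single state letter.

state = S

[1] P0: load  L3 | P0:E(10), P1:I, P2:I, P3:I | bus: BusRd
[2] P2: load  L1 | P0:I, P1:I, P2:E(80), P3:I | bus: BusRd
[3] P2: load  L3 | P0:S(10), P1:I, P2:S(10), P3:I | bus: BusRd
[4] P2: load  L3 | P0:S(10), P1:I, P2:S(10), P3:I | bus: none
[5] P0: load  L2 | P0:E(70), P1:I, P2:I, P3:I | bus: BusRd
[6] P3: load  L2 | P0:S(70), P1:I, P2:I, P3:S(70) | bus: BusRd
[7] P2: store L2 := 63 | P0:I, P1:I, P2:M(63), P3:I | bus: BusRdX
[8] P0: load  L3 | P0:S(10), P1:I, P2:S(10), P3:I | bus: none
[9] P0: load  L2 | P0:S(63), P1:I, P2:O(63), P3:I | bus: BusRd
[10] P2: store L3 := 62 | P0:I, P1:I, P2:M(62), P3:I | bus: BusUpgr
[11] P3: load  L0 | P0:I, P1:I, P2:I, P3:E(30) | bus: BusRd
[12] P0: store L1 := 26 | P0:M(26), P1:I, P2:I, P3:I | bus: BusRdX
[13] P3: load  L1 | P0:O(26), P1:I, P2:I, P3:S(26) | bus: BusRd
[14] P2: store L0 := 93 | P0:I, P1:I, P2:M(93), P3:I | bus: BusRdX
[15] P3: load  L1 | P0:O(26), P1:I, P2:I, P3:S(26) | bus: none
[16] P3: load  L0 | P0:I, P1:I, P2:O(93), P3:S(93) | bus: BusRd
[17] P3: load  L1 | P0:O(26), P1:I, P2:I, P3:S(26) | bus: none
[18] P2: load  L1 | P0:O(26), P1:I, P2:S(26), P3:S(26) | bus: BusRd
[19] P0: load  L3 | P0:S(62), P1:I, P2:O(62), P3:I | bus: BusRd
[20] P1: store L3 := 22 | P0:I, P1:M(22), P2:I, P3:I | bus: BusRdX,Flush
[21] P2: store L2 := 86 | P0:I, P1:I, P2:M(86), P3:I | bus: BusUpgr
[22] P2: store L3 := 50 | P0:I, P1:I, P2:M(50), P3:I | bus: BusRdX,Flush
[23] P2: store L1 := 67 | P0:I, P1:I, P2:M(67), P3:I | bus: BusUpgr,Flush
[24] P2: load  L0 | P0:I, P1:I, P2:O(93), P3:S(93) | bus: none
[25] P2: store L3 := 19 | P0:I, P1:I, P2:M(19), P3:I | bus: none
[26] P3: store L0 := 73 | P0:I, P1:I, P2:I, P3:M(73) | bus: BusUpgr,Flush
[27] P1: load  L1 | P0:I, P1:S(67), P2:O(67), P3:I | bus: BusRd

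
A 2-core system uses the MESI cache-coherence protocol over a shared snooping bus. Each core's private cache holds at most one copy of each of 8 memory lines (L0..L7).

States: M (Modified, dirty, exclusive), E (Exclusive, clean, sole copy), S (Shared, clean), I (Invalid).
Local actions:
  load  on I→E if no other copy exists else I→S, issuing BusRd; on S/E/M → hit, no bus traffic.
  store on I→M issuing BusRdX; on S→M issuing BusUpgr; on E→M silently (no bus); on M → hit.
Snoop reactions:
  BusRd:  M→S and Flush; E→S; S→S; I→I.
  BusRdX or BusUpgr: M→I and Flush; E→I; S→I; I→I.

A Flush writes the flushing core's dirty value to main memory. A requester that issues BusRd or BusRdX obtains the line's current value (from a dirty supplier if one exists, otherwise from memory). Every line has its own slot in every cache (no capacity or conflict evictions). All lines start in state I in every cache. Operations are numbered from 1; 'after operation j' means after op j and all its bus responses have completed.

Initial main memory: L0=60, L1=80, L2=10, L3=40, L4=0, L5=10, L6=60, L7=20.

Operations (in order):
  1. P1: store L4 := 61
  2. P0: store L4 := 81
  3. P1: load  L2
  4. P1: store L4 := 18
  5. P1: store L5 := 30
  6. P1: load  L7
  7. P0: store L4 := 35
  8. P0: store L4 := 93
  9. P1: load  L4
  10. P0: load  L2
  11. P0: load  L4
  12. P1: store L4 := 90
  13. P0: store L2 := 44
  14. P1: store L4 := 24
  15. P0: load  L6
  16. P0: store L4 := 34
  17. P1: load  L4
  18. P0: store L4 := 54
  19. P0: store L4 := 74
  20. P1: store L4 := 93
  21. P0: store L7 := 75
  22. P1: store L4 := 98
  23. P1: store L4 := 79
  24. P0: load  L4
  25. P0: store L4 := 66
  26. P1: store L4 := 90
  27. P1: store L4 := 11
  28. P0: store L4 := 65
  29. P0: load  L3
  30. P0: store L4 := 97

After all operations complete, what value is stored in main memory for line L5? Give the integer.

memory[L5] = 10

  op1 P1: store L4 := 61 → I/M on L4; bus BusRdX; mem=0
  op2 P0: store L4 := 81 → M/I on L4; bus BusRdX Flush; mem=61
  op3 P1: load  L2 → I/E on L2; bus BusRd; mem=10
  op4 P1: store L4 := 18 → I/M on L4; bus BusRdX Flush; mem=81
  op5 P1: store L5 := 30 → I/M on L5; bus BusRdX; mem=10
  op6 P1: load  L7 → I/E on L7; bus BusRd; mem=20
  op7 P0: store L4 := 35 → M/I on L4; bus BusRdX Flush; mem=18
  op8 P0: store L4 := 93 → M/I on L4; bus (none); mem=18
  op9 P1: load  L4 → S/S on L4; bus BusRd Flush; mem=93
  op10 P0: load  L2 → S/S on L2; bus BusRd; mem=10
  op11 P0: load  L4 → S/S on L4; bus (none); mem=93
  op12 P1: store L4 := 90 → I/M on L4; bus BusUpgr; mem=93
  op13 P0: store L2 := 44 → M/I on L2; bus BusUpgr; mem=10
  op14 P1: store L4 := 24 → I/M on L4; bus (none); mem=93
  op15 P0: load  L6 → E/I on L6; bus BusRd; mem=60
  op16 P0: store L4 := 34 → M/I on L4; bus BusRdX Flush; mem=24
  op17 P1: load  L4 → S/S on L4; bus BusRd Flush; mem=34
  op18 P0: store L4 := 54 → M/I on L4; bus BusUpgr; mem=34
  op19 P0: store L4 := 74 → M/I on L4; bus (none); mem=34
  op20 P1: store L4 := 93 → I/M on L4; bus BusRdX Flush; mem=74
  op21 P0: store L7 := 75 → M/I on L7; bus BusRdX; mem=20
  op22 P1: store L4 := 98 → I/M on L4; bus (none); mem=74
  op23 P1: store L4 := 79 → I/M on L4; bus (none); mem=74
  op24 P0: load  L4 → S/S on L4; bus BusRd Flush; mem=79
  op25 P0: store L4 := 66 → M/I on L4; bus BusUpgr; mem=79
  op26 P1: store L4 := 90 → I/M on L4; bus BusRdX Flush; mem=66
  op27 P1: store L4 := 11 → I/M on L4; bus (none); mem=66
  op28 P0: store L4 := 65 → M/I on L4; bus BusRdX Flush; mem=11
  op29 P0: load  L3 → E/I on L3; bus BusRd; mem=40
  op30 P0: store L4 := 97 → M/I on L4; bus (none); mem=11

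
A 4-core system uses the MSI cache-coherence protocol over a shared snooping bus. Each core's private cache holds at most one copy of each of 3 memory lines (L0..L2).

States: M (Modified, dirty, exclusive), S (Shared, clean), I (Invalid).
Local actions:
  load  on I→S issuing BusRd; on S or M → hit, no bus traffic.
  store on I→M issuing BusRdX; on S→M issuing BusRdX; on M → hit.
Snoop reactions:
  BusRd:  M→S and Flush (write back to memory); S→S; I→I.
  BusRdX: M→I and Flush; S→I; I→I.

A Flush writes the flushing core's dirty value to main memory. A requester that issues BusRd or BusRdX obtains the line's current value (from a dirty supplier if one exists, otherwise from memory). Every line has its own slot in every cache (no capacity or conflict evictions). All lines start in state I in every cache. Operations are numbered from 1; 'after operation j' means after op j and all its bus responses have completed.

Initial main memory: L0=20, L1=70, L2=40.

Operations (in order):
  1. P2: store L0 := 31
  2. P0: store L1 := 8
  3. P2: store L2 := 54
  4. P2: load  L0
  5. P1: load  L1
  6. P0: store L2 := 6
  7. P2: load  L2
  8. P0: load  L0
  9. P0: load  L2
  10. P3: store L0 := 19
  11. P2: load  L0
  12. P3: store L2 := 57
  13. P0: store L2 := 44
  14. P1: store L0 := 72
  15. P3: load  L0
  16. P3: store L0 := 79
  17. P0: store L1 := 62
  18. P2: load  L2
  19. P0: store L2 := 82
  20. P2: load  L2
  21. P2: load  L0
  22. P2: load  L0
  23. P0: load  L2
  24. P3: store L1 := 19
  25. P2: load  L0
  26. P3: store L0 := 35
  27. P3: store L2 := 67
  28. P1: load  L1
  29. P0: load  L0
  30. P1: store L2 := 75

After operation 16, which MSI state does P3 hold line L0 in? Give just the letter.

step 1: P2: store L0 := 31  ⟶  IIMI  (L0)  txn=BusRdX  M[L0]=20
step 2: P0: store L1 := 8  ⟶  MIII  (L1)  txn=BusRdX  M[L1]=70
step 3: P2: store L2 := 54  ⟶  IIMI  (L2)  txn=BusRdX  M[L2]=40
step 4: P2: load  L0  ⟶  IIMI  (L0)  txn=∅  M[L0]=20
step 5: P1: load  L1  ⟶  SSII  (L1)  txn=BusRd+Flush  M[L1]=8
step 6: P0: store L2 := 6  ⟶  MIII  (L2)  txn=BusRdX+Flush  M[L2]=54
step 7: P2: load  L2  ⟶  SISI  (L2)  txn=BusRd+Flush  M[L2]=6
step 8: P0: load  L0  ⟶  SISI  (L0)  txn=BusRd+Flush  M[L0]=31
step 9: P0: load  L2  ⟶  SISI  (L2)  txn=∅  M[L2]=6
step 10: P3: store L0 := 19  ⟶  IIIM  (L0)  txn=BusRdX  M[L0]=31
step 11: P2: load  L0  ⟶  IISS  (L0)  txn=BusRd+Flush  M[L0]=19
step 12: P3: store L2 := 57  ⟶  IIIM  (L2)  txn=BusRdX  M[L2]=6
step 13: P0: store L2 := 44  ⟶  MIII  (L2)  txn=BusRdX+Flush  M[L2]=57
step 14: P1: store L0 := 72  ⟶  IMII  (L0)  txn=BusRdX  M[L0]=19
step 15: P3: load  L0  ⟶  ISIS  (L0)  txn=BusRd+Flush  M[L0]=72
step 16: P3: store L0 := 79  ⟶  IIIM  (L0)  txn=BusRdX  M[L0]=72
step 17: P0: store L1 := 62  ⟶  MIII  (L1)  txn=BusRdX  M[L1]=8
step 18: P2: load  L2  ⟶  SISI  (L2)  txn=BusRd+Flush  M[L2]=44
step 19: P0: store L2 := 82  ⟶  MIII  (L2)  txn=BusRdX  M[L2]=44
step 20: P2: load  L2  ⟶  SISI  (L2)  txn=BusRd+Flush  M[L2]=82
step 21: P2: load  L0  ⟶  IISS  (L0)  txn=BusRd+Flush  M[L0]=79
step 22: P2: load  L0  ⟶  IISS  (L0)  txn=∅  M[L0]=79
step 23: P0: load  L2  ⟶  SISI  (L2)  txn=∅  M[L2]=82
step 24: P3: store L1 := 19  ⟶  IIIM  (L1)  txn=BusRdX+Flush  M[L1]=62
step 25: P2: load  L0  ⟶  IISS  (L0)  txn=∅  M[L0]=79
step 26: P3: store L0 := 35  ⟶  IIIM  (L0)  txn=BusRdX  M[L0]=79
step 27: P3: store L2 := 67  ⟶  IIIM  (L2)  txn=BusRdX  M[L2]=82
step 28: P1: load  L1  ⟶  ISIS  (L1)  txn=BusRd+Flush  M[L1]=19
step 29: P0: load  L0  ⟶  SIIS  (L0)  txn=BusRd+Flush  M[L0]=35
step 30: P1: store L2 := 75  ⟶  IMII  (L2)  txn=BusRdX+Flush  M[L2]=67

state = M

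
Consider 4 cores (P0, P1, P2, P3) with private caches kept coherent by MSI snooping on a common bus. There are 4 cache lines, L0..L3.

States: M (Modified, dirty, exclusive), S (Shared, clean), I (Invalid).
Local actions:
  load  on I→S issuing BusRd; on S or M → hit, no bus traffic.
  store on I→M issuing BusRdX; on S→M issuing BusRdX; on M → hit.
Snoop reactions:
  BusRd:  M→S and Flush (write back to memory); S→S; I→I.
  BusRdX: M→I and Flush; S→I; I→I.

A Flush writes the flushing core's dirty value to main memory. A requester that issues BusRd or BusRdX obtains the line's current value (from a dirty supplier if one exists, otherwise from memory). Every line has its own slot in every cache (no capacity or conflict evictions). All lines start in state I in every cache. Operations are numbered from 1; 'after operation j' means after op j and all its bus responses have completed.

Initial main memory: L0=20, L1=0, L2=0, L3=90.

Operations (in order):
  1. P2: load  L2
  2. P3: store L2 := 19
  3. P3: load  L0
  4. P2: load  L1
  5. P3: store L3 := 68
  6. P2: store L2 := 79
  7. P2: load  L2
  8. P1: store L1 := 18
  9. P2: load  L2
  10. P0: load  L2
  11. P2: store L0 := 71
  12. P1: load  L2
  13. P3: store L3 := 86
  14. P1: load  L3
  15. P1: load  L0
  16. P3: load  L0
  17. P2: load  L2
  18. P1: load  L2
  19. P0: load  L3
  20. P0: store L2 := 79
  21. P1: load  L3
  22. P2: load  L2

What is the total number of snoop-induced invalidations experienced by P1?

invalidations = 1

[1] P2: load  L2 | P0:I, P1:I, P2:S(0), P3:I | bus: BusRd
[2] P3: store L2 := 19 | P0:I, P1:I, P2:I, P3:M(19) | bus: BusRdX
[3] P3: load  L0 | P0:I, P1:I, P2:I, P3:S(20) | bus: BusRd
[4] P2: load  L1 | P0:I, P1:I, P2:S(0), P3:I | bus: BusRd
[5] P3: store L3 := 68 | P0:I, P1:I, P2:I, P3:M(68) | bus: BusRdX
[6] P2: store L2 := 79 | P0:I, P1:I, P2:M(79), P3:I | bus: BusRdX,Flush
[7] P2: load  L2 | P0:I, P1:I, P2:M(79), P3:I | bus: none
[8] P1: store L1 := 18 | P0:I, P1:M(18), P2:I, P3:I | bus: BusRdX
[9] P2: load  L2 | P0:I, P1:I, P2:M(79), P3:I | bus: none
[10] P0: load  L2 | P0:S(79), P1:I, P2:S(79), P3:I | bus: BusRd,Flush
[11] P2: store L0 := 71 | P0:I, P1:I, P2:M(71), P3:I | bus: BusRdX
[12] P1: load  L2 | P0:S(79), P1:S(79), P2:S(79), P3:I | bus: BusRd
[13] P3: store L3 := 86 | P0:I, P1:I, P2:I, P3:M(86) | bus: none
[14] P1: load  L3 | P0:I, P1:S(86), P2:I, P3:S(86) | bus: BusRd,Flush
[15] P1: load  L0 | P0:I, P1:S(71), P2:S(71), P3:I | bus: BusRd,Flush
[16] P3: load  L0 | P0:I, P1:S(71), P2:S(71), P3:S(71) | bus: BusRd
[17] P2: load  L2 | P0:S(79), P1:S(79), P2:S(79), P3:I | bus: none
[18] P1: load  L2 | P0:S(79), P1:S(79), P2:S(79), P3:I | bus: none
[19] P0: load  L3 | P0:S(86), P1:S(86), P2:I, P3:S(86) | bus: BusRd
[20] P0: store L2 := 79 | P0:M(79), P1:I, P2:I, P3:I | bus: BusRdX
[21] P1: load  L3 | P0:S(86), P1:S(86), P2:I, P3:S(86) | bus: none
[22] P2: load  L2 | P0:S(79), P1:I, P2:S(79), P3:I | bus: BusRd,Flush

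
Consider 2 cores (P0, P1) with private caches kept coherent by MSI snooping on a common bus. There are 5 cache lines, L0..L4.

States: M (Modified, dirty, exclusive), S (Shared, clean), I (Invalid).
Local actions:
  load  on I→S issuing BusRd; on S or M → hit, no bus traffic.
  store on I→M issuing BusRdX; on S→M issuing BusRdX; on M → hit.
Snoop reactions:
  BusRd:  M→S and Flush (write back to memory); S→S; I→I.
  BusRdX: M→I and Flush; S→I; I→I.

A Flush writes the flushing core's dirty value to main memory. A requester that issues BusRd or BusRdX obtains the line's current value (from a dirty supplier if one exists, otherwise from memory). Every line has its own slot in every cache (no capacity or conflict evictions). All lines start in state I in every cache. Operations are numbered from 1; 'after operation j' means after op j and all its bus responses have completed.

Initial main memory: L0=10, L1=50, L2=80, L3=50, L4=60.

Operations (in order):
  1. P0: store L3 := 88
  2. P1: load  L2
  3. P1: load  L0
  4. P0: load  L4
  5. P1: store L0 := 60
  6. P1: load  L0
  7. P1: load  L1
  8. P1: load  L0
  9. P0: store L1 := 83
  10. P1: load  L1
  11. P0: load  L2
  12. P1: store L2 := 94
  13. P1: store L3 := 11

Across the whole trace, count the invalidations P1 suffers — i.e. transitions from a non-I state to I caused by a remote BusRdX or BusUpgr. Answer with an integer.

  op1 P0: store L3 := 88 → M/I on L3; bus BusRdX; mem=50
  op2 P1: load  L2 → I/S on L2; bus BusRd; mem=80
  op3 P1: load  L0 → I/S on L0; bus BusRd; mem=10
  op4 P0: load  L4 → S/I on L4; bus BusRd; mem=60
  op5 P1: store L0 := 60 → I/M on L0; bus BusRdX; mem=10
  op6 P1: load  L0 → I/M on L0; bus (none); mem=10
  op7 P1: load  L1 → I/S on L1; bus BusRd; mem=50
  op8 P1: load  L0 → I/M on L0; bus (none); mem=10
  op9 P0: store L1 := 83 → M/I on L1; bus BusRdX; mem=50
  op10 P1: load  L1 → S/S on L1; bus BusRd Flush; mem=83
  op11 P0: load  L2 → S/S on L2; bus BusRd; mem=80
  op12 P1: store L2 := 94 → I/M on L2; bus BusRdX; mem=80
  op13 P1: store L3 := 11 → I/M on L3; bus BusRdX Flush; mem=88

invalidations = 1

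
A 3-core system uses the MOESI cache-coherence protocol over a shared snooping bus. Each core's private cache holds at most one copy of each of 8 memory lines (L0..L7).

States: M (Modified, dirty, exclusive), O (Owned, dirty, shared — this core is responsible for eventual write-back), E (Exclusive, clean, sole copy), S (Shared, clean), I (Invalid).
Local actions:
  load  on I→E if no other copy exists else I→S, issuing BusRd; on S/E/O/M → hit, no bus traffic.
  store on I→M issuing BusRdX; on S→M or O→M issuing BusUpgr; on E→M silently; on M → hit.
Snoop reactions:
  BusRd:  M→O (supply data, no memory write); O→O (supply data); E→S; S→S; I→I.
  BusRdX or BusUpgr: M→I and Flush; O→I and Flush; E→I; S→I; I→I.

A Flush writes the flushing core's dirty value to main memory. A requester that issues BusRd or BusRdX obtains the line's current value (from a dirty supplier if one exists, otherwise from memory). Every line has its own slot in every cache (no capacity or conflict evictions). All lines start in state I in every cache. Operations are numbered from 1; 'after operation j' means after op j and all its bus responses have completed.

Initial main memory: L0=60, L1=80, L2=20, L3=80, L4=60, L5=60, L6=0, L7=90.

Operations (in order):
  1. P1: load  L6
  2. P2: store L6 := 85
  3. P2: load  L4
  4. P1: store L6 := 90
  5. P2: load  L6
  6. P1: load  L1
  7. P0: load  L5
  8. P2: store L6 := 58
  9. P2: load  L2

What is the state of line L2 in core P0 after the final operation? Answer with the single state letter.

1. P1: load  L6  bus=[BusRd]  L6: P0=I P1=E P2=I  mem[L6]=0
2. P2: store L6 := 85  bus=[BusRdX]  L6: P0=I P1=I P2=M  mem[L6]=0
3. P2: load  L4  bus=[BusRd]  L4: P0=I P1=I P2=E  mem[L4]=60
4. P1: store L6 := 90  bus=[BusRdX,Flush]  L6: P0=I P1=M P2=I  mem[L6]=85
5. P2: load  L6  bus=[BusRd]  L6: P0=I P1=O P2=S  mem[L6]=85
6. P1: load  L1  bus=[BusRd]  L1: P0=I P1=E P2=I  mem[L1]=80
7. P0: load  L5  bus=[BusRd]  L5: P0=E P1=I P2=I  mem[L5]=60
8. P2: store L6 := 58  bus=[BusUpgr,Flush]  L6: P0=I P1=I P2=M  mem[L6]=90
9. P2: load  L2  bus=[BusRd]  L2: P0=I P1=I P2=E  mem[L2]=20

state = I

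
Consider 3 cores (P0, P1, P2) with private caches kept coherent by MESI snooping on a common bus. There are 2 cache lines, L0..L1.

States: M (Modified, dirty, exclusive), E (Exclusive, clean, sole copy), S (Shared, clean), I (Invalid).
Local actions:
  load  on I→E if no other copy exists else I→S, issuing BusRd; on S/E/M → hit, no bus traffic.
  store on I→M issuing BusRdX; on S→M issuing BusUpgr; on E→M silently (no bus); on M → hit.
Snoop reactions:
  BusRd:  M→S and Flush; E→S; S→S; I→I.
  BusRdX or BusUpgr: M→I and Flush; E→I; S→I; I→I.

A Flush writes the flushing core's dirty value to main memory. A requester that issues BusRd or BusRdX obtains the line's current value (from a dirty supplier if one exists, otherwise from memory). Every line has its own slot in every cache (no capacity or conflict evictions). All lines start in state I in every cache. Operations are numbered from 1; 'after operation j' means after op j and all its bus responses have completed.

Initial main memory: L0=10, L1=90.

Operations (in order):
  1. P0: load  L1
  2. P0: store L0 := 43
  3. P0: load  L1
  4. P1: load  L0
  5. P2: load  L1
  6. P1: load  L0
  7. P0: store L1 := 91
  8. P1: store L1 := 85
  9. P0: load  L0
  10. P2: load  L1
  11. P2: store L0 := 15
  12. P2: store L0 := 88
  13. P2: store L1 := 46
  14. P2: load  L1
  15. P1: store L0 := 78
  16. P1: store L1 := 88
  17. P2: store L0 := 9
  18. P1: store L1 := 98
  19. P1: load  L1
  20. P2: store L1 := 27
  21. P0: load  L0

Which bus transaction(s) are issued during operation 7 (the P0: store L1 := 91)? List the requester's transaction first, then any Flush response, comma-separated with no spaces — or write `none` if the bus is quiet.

bus = BusUpgr

step 1: P0: load  L1  ⟶  EII  (L1)  txn=BusRd  M[L1]=90
step 2: P0: store L0 := 43  ⟶  MII  (L0)  txn=BusRdX  M[L0]=10
step 3: P0: load  L1  ⟶  EII  (L1)  txn=∅  M[L1]=90
step 4: P1: load  L0  ⟶  SSI  (L0)  txn=BusRd+Flush  M[L0]=43
step 5: P2: load  L1  ⟶  SIS  (L1)  txn=BusRd  M[L1]=90
step 6: P1: load  L0  ⟶  SSI  (L0)  txn=∅  M[L0]=43
step 7: P0: store L1 := 91  ⟶  MII  (L1)  txn=BusUpgr  M[L1]=90
step 8: P1: store L1 := 85  ⟶  IMI  (L1)  txn=BusRdX+Flush  M[L1]=91
step 9: P0: load  L0  ⟶  SSI  (L0)  txn=∅  M[L0]=43
step 10: P2: load  L1  ⟶  ISS  (L1)  txn=BusRd+Flush  M[L1]=85
step 11: P2: store L0 := 15  ⟶  IIM  (L0)  txn=BusRdX  M[L0]=43
step 12: P2: store L0 := 88  ⟶  IIM  (L0)  txn=∅  M[L0]=43
step 13: P2: store L1 := 46  ⟶  IIM  (L1)  txn=BusUpgr  M[L1]=85
step 14: P2: load  L1  ⟶  IIM  (L1)  txn=∅  M[L1]=85
step 15: P1: store L0 := 78  ⟶  IMI  (L0)  txn=BusRdX+Flush  M[L0]=88
step 16: P1: store L1 := 88  ⟶  IMI  (L1)  txn=BusRdX+Flush  M[L1]=46
step 17: P2: store L0 := 9  ⟶  IIM  (L0)  txn=BusRdX+Flush  M[L0]=78
step 18: P1: store L1 := 98  ⟶  IMI  (L1)  txn=∅  M[L1]=46
step 19: P1: load  L1  ⟶  IMI  (L1)  txn=∅  M[L1]=46
step 20: P2: store L1 := 27  ⟶  IIM  (L1)  txn=BusRdX+Flush  M[L1]=98
step 21: P0: load  L0  ⟶  SIS  (L0)  txn=BusRd+Flush  M[L0]=9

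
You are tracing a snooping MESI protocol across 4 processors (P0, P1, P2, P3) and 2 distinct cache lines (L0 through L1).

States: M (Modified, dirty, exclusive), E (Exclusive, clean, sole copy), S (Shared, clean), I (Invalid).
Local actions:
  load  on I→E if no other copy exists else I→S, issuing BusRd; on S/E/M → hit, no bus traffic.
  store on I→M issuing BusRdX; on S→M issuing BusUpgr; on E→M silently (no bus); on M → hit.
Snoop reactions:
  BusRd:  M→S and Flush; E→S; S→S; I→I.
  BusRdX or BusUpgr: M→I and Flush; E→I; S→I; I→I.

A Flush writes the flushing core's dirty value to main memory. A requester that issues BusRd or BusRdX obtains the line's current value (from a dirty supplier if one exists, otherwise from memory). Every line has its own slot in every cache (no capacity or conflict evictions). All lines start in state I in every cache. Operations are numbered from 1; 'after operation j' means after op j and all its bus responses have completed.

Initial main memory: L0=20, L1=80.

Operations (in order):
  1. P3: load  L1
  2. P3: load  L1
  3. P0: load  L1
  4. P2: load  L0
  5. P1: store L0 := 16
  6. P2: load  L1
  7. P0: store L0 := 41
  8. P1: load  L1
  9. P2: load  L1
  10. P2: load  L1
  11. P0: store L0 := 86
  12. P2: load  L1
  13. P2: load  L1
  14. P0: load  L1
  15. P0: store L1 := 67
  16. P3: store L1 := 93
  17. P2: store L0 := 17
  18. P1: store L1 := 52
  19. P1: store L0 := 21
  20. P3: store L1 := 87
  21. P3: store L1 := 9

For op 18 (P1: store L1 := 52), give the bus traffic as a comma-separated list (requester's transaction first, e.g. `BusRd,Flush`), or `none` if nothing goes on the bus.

step 1: P3: load  L1  ⟶  IIIE  (L1)  txn=BusRd  M[L1]=80
step 2: P3: load  L1  ⟶  IIIE  (L1)  txn=∅  M[L1]=80
step 3: P0: load  L1  ⟶  SIIS  (L1)  txn=BusRd  M[L1]=80
step 4: P2: load  L0  ⟶  IIEI  (L0)  txn=BusRd  M[L0]=20
step 5: P1: store L0 := 16  ⟶  IMII  (L0)  txn=BusRdX  M[L0]=20
step 6: P2: load  L1  ⟶  SISS  (L1)  txn=BusRd  M[L1]=80
step 7: P0: store L0 := 41  ⟶  MIII  (L0)  txn=BusRdX+Flush  M[L0]=16
step 8: P1: load  L1  ⟶  SSSS  (L1)  txn=BusRd  M[L1]=80
step 9: P2: load  L1  ⟶  SSSS  (L1)  txn=∅  M[L1]=80
step 10: P2: load  L1  ⟶  SSSS  (L1)  txn=∅  M[L1]=80
step 11: P0: store L0 := 86  ⟶  MIII  (L0)  txn=∅  M[L0]=16
step 12: P2: load  L1  ⟶  SSSS  (L1)  txn=∅  M[L1]=80
step 13: P2: load  L1  ⟶  SSSS  (L1)  txn=∅  M[L1]=80
step 14: P0: load  L1  ⟶  SSSS  (L1)  txn=∅  M[L1]=80
step 15: P0: store L1 := 67  ⟶  MIII  (L1)  txn=BusUpgr  M[L1]=80
step 16: P3: store L1 := 93  ⟶  IIIM  (L1)  txn=BusRdX+Flush  M[L1]=67
step 17: P2: store L0 := 17  ⟶  IIMI  (L0)  txn=BusRdX+Flush  M[L0]=86
step 18: P1: store L1 := 52  ⟶  IMII  (L1)  txn=BusRdX+Flush  M[L1]=93
step 19: P1: store L0 := 21  ⟶  IMII  (L0)  txn=BusRdX+Flush  M[L0]=17
step 20: P3: store L1 := 87  ⟶  IIIM  (L1)  txn=BusRdX+Flush  M[L1]=52
step 21: P3: store L1 := 9  ⟶  IIIM  (L1)  txn=∅  M[L1]=52

bus = BusRdX,Flush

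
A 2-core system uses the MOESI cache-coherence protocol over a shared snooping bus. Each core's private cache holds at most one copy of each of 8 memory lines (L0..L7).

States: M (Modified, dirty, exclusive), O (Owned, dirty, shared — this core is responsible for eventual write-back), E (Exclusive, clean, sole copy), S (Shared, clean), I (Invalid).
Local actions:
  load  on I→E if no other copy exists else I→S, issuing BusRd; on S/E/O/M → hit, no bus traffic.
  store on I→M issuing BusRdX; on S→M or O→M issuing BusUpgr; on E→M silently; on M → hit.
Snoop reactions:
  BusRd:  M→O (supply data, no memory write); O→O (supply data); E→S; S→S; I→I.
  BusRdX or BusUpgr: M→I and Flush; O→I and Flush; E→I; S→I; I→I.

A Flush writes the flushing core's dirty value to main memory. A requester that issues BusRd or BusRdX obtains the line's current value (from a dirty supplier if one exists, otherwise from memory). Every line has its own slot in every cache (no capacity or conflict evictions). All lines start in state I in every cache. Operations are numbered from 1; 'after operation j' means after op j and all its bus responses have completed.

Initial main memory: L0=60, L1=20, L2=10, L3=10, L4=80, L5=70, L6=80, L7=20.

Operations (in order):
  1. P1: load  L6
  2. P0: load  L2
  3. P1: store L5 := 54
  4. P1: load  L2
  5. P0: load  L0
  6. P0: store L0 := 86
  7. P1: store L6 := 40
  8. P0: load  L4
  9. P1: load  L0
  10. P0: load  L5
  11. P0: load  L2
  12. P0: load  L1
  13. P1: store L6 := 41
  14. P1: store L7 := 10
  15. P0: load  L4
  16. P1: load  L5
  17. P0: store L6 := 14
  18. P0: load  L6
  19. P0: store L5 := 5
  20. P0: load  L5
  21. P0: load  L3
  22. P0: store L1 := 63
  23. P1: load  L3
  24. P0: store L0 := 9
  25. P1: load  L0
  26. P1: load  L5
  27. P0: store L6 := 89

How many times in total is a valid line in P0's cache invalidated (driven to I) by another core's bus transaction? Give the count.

1. P1: load  L6  bus=[BusRd]  L6: P0=I P1=E  mem[L6]=80
2. P0: load  L2  bus=[BusRd]  L2: P0=E P1=I  mem[L2]=10
3. P1: store L5 := 54  bus=[BusRdX]  L5: P0=I P1=M  mem[L5]=70
4. P1: load  L2  bus=[BusRd]  L2: P0=S P1=S  mem[L2]=10
5. P0: load  L0  bus=[BusRd]  L0: P0=E P1=I  mem[L0]=60
6. P0: store L0 := 86  bus=[-]  L0: P0=M P1=I  mem[L0]=60
7. P1: store L6 := 40  bus=[-]  L6: P0=I P1=M  mem[L6]=80
8. P0: load  L4  bus=[BusRd]  L4: P0=E P1=I  mem[L4]=80
9. P1: load  L0  bus=[BusRd]  L0: P0=O P1=S  mem[L0]=60
10. P0: load  L5  bus=[BusRd]  L5: P0=S P1=O  mem[L5]=70
11. P0: load  L2  bus=[-]  L2: P0=S P1=S  mem[L2]=10
12. P0: load  L1  bus=[BusRd]  L1: P0=E P1=I  mem[L1]=20
13. P1: store L6 := 41  bus=[-]  L6: P0=I P1=M  mem[L6]=80
14. P1: store L7 := 10  bus=[BusRdX]  L7: P0=I P1=M  mem[L7]=20
15. P0: load  L4  bus=[-]  L4: P0=E P1=I  mem[L4]=80
16. P1: load  L5  bus=[-]  L5: P0=S P1=O  mem[L5]=70
17. P0: store L6 := 14  bus=[BusRdX,Flush]  L6: P0=M P1=I  mem[L6]=41
18. P0: load  L6  bus=[-]  L6: P0=M P1=I  mem[L6]=41
19. P0: store L5 := 5  bus=[BusUpgr,Flush]  L5: P0=M P1=I  mem[L5]=54
20. P0: load  L5  bus=[-]  L5: P0=M P1=I  mem[L5]=54
21. P0: load  L3  bus=[BusRd]  L3: P0=E P1=I  mem[L3]=10
22. P0: store L1 := 63  bus=[-]  L1: P0=M P1=I  mem[L1]=20
23. P1: load  L3  bus=[BusRd]  L3: P0=S P1=S  mem[L3]=10
24. P0: store L0 := 9  bus=[BusUpgr]  L0: P0=M P1=I  mem[L0]=60
25. P1: load  L0  bus=[BusRd]  L0: P0=O P1=S  mem[L0]=60
26. P1: load  L5  bus=[BusRd]  L5: P0=O P1=S  mem[L5]=54
27. P0: store L6 := 89  bus=[-]  L6: P0=M P1=I  mem[L6]=41

invalidations = 0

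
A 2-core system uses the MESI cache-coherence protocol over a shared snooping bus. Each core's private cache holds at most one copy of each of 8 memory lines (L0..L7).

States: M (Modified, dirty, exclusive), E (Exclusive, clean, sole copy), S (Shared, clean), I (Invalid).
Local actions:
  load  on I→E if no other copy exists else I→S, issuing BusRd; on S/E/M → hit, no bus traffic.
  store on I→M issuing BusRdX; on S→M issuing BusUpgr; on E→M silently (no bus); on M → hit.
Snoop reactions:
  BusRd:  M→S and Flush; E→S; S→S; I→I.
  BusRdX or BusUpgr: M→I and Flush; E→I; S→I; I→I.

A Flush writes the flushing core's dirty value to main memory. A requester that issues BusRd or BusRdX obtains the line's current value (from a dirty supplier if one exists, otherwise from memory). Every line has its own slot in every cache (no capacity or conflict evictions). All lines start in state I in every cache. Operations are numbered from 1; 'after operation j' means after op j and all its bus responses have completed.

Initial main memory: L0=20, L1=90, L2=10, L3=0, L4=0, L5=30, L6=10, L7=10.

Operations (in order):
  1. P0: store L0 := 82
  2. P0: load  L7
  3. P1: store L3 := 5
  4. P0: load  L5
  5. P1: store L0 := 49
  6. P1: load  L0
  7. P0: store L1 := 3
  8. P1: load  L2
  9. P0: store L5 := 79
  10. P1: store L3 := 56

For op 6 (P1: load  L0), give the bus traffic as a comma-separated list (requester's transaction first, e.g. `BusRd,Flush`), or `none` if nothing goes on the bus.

bus = none

step 1: P0: store L0 := 82  ⟶  MI  (L0)  txn=BusRdX  M[L0]=20
step 2: P0: load  L7  ⟶  EI  (L7)  txn=BusRd  M[L7]=10
step 3: P1: store L3 := 5  ⟶  IM  (L3)  txn=BusRdX  M[L3]=0
step 4: P0: load  L5  ⟶  EI  (L5)  txn=BusRd  M[L5]=30
step 5: P1: store L0 := 49  ⟶  IM  (L0)  txn=BusRdX+Flush  M[L0]=82
step 6: P1: load  L0  ⟶  IM  (L0)  txn=∅  M[L0]=82
step 7: P0: store L1 := 3  ⟶  MI  (L1)  txn=BusRdX  M[L1]=90
step 8: P1: load  L2  ⟶  IE  (L2)  txn=BusRd  M[L2]=10
step 9: P0: store L5 := 79  ⟶  MI  (L5)  txn=∅  M[L5]=30
step 10: P1: store L3 := 56  ⟶  IM  (L3)  txn=∅  M[L3]=0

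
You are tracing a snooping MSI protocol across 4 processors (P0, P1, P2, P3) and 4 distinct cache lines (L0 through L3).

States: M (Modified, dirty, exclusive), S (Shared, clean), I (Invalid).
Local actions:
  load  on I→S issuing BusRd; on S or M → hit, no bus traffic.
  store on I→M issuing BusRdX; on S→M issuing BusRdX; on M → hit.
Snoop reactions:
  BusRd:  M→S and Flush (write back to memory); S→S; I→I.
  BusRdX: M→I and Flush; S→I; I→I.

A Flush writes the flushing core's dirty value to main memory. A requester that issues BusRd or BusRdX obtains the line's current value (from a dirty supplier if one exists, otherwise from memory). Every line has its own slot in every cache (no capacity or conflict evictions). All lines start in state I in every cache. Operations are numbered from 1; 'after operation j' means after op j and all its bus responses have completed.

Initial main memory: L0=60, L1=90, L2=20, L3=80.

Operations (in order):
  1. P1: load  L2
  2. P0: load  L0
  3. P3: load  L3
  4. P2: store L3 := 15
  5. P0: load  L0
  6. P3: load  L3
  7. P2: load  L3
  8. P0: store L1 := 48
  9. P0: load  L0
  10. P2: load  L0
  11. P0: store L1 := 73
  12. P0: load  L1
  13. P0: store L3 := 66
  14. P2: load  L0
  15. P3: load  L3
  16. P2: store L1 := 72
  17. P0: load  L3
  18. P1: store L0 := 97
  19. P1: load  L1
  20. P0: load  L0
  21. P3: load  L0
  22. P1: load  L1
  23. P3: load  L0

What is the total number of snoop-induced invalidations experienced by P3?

  op1 P1: load  L2 → I/S/I/I on L2; bus BusRd; mem=20
  op2 P0: load  L0 → S/I/I/I on L0; bus BusRd; mem=60
  op3 P3: load  L3 → I/I/I/S on L3; bus BusRd; mem=80
  op4 P2: store L3 := 15 → I/I/M/I on L3; bus BusRdX; mem=80
  op5 P0: load  L0 → S/I/I/I on L0; bus (none); mem=60
  op6 P3: load  L3 → I/I/S/S on L3; bus BusRd Flush; mem=15
  op7 P2: load  L3 → I/I/S/S on L3; bus (none); mem=15
  op8 P0: store L1 := 48 → M/I/I/I on L1; bus BusRdX; mem=90
  op9 P0: load  L0 → S/I/I/I on L0; bus (none); mem=60
  op10 P2: load  L0 → S/I/S/I on L0; bus BusRd; mem=60
  op11 P0: store L1 := 73 → M/I/I/I on L1; bus (none); mem=90
  op12 P0: load  L1 → M/I/I/I on L1; bus (none); mem=90
  op13 P0: store L3 := 66 → M/I/I/I on L3; bus BusRdX; mem=15
  op14 P2: load  L0 → S/I/S/I on L0; bus (none); mem=60
  op15 P3: load  L3 → S/I/I/S on L3; bus BusRd Flush; mem=66
  op16 P2: store L1 := 72 → I/I/M/I on L1; bus BusRdX Flush; mem=73
  op17 P0: load  L3 → S/I/I/S on L3; bus (none); mem=66
  op18 P1: store L0 := 97 → I/M/I/I on L0; bus BusRdX; mem=60
  op19 P1: load  L1 → I/S/S/I on L1; bus BusRd Flush; mem=72
  op20 P0: load  L0 → S/S/I/I on L0; bus BusRd Flush; mem=97
  op21 P3: load  L0 → S/S/I/S on L0; bus BusRd; mem=97
  op22 P1: load  L1 → I/S/S/I on L1; bus (none); mem=72
  op23 P3: load  L0 → S/S/I/S on L0; bus (none); mem=97

invalidations = 2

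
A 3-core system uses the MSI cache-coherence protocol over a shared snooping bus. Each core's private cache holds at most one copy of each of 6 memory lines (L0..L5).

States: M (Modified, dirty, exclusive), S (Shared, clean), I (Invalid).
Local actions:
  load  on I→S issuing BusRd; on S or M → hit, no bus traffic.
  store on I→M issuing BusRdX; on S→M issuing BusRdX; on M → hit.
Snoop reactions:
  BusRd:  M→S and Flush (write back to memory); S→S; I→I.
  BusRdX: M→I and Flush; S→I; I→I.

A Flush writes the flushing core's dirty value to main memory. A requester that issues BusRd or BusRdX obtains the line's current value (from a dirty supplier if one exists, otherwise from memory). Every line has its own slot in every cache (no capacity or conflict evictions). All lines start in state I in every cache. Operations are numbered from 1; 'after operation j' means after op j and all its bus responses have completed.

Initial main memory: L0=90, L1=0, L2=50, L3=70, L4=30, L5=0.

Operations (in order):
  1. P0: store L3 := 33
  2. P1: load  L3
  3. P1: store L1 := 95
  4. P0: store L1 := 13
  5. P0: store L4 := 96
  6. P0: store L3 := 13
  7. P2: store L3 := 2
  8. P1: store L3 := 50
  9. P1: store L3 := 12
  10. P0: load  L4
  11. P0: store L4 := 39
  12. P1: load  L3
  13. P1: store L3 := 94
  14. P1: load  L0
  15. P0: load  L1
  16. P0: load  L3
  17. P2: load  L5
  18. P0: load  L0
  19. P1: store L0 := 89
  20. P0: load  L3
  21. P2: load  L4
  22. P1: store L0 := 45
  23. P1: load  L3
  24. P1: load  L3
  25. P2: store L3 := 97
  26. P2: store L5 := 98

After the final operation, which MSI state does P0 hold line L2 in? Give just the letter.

  op1 P0: store L3 := 33 → M/I/I on L3; bus BusRdX; mem=70
  op2 P1: load  L3 → S/S/I on L3; bus BusRd Flush; mem=33
  op3 P1: store L1 := 95 → I/M/I on L1; bus BusRdX; mem=0
  op4 P0: store L1 := 13 → M/I/I on L1; bus BusRdX Flush; mem=95
  op5 P0: store L4 := 96 → M/I/I on L4; bus BusRdX; mem=30
  op6 P0: store L3 := 13 → M/I/I on L3; bus BusRdX; mem=33
  op7 P2: store L3 := 2 → I/I/M on L3; bus BusRdX Flush; mem=13
  op8 P1: store L3 := 50 → I/M/I on L3; bus BusRdX Flush; mem=2
  op9 P1: store L3 := 12 → I/M/I on L3; bus (none); mem=2
  op10 P0: load  L4 → M/I/I on L4; bus (none); mem=30
  op11 P0: store L4 := 39 → M/I/I on L4; bus (none); mem=30
  op12 P1: load  L3 → I/M/I on L3; bus (none); mem=2
  op13 P1: store L3 := 94 → I/M/I on L3; bus (none); mem=2
  op14 P1: load  L0 → I/S/I on L0; bus BusRd; mem=90
  op15 P0: load  L1 → M/I/I on L1; bus (none); mem=95
  op16 P0: load  L3 → S/S/I on L3; bus BusRd Flush; mem=94
  op17 P2: load  L5 → I/I/S on L5; bus BusRd; mem=0
  op18 P0: load  L0 → S/S/I on L0; bus BusRd; mem=90
  op19 P1: store L0 := 89 → I/M/I on L0; bus BusRdX; mem=90
  op20 P0: load  L3 → S/S/I on L3; bus (none); mem=94
  op21 P2: load  L4 → S/I/S on L4; bus BusRd Flush; mem=39
  op22 P1: store L0 := 45 → I/M/I on L0; bus (none); mem=90
  op23 P1: load  L3 → S/S/I on L3; bus (none); mem=94
  op24 P1: load  L3 → S/S/I on L3; bus (none); mem=94
  op25 P2: store L3 := 97 → I/I/M on L3; bus BusRdX; mem=94
  op26 P2: store L5 := 98 → I/I/M on L5; bus BusRdX; mem=0

state = I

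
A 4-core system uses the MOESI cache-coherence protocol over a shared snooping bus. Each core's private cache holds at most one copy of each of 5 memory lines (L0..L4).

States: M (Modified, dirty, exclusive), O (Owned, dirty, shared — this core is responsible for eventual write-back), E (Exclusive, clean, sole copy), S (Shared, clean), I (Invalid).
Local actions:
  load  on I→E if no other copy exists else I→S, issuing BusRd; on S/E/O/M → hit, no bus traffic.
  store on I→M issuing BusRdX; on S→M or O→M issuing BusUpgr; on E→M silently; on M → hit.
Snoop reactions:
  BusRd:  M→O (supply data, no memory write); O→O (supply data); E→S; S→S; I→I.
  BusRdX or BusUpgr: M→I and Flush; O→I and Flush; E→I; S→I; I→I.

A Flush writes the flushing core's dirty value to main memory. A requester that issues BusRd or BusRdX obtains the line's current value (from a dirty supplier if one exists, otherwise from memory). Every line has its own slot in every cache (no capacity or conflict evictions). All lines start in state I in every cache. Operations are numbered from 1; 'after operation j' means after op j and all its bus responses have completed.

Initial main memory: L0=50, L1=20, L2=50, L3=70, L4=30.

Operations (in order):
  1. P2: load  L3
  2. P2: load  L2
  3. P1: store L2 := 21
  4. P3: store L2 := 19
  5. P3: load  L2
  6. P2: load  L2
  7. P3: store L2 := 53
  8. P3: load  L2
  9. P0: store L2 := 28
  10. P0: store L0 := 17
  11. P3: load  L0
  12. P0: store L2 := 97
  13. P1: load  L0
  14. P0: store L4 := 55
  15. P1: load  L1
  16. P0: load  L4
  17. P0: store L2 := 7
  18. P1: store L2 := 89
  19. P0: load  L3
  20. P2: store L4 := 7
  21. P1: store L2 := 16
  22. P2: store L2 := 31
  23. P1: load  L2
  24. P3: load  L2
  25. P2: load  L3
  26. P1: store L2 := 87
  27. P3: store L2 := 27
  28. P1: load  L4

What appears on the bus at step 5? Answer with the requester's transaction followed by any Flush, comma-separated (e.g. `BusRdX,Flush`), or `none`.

bus = none

  op1 P2: load  L3 → I/I/E/I on L3; bus BusRd; mem=70
  op2 P2: load  L2 → I/I/E/I on L2; bus BusRd; mem=50
  op3 P1: store L2 := 21 → I/M/I/I on L2; bus BusRdX; mem=50
  op4 P3: store L2 := 19 → I/I/I/M on L2; bus BusRdX Flush; mem=21
  op5 P3: load  L2 → I/I/I/M on L2; bus (none); mem=21
  op6 P2: load  L2 → I/I/S/O on L2; bus BusRd; mem=21
  op7 P3: store L2 := 53 → I/I/I/M on L2; bus BusUpgr; mem=21
  op8 P3: load  L2 → I/I/I/M on L2; bus (none); mem=21
  op9 P0: store L2 := 28 → M/I/I/I on L2; bus BusRdX Flush; mem=53
  op10 P0: store L0 := 17 → M/I/I/I on L0; bus BusRdX; mem=50
  op11 P3: load  L0 → O/I/I/S on L0; bus BusRd; mem=50
  op12 P0: store L2 := 97 → M/I/I/I on L2; bus (none); mem=53
  op13 P1: load  L0 → O/S/I/S on L0; bus BusRd; mem=50
  op14 P0: store L4 := 55 → M/I/I/I on L4; bus BusRdX; mem=30
  op15 P1: load  L1 → I/E/I/I on L1; bus BusRd; mem=20
  op16 P0: load  L4 → M/I/I/I on L4; bus (none); mem=30
  op17 P0: store L2 := 7 → M/I/I/I on L2; bus (none); mem=53
  op18 P1: store L2 := 89 → I/M/I/I on L2; bus BusRdX Flush; mem=7
  op19 P0: load  L3 → S/I/S/I on L3; bus BusRd; mem=70
  op20 P2: store L4 := 7 → I/I/M/I on L4; bus BusRdX Flush; mem=55
  op21 P1: store L2 := 16 → I/M/I/I on L2; bus (none); mem=7
  op22 P2: store L2 := 31 → I/I/M/I on L2; bus BusRdX Flush; mem=16
  op23 P1: load  L2 → I/S/O/I on L2; bus BusRd; mem=16
  op24 P3: load  L2 → I/S/O/S on L2; bus BusRd; mem=16
  op25 P2: load  L3 → S/I/S/I on L3; bus (none); mem=70
  op26 P1: store L2 := 87 → I/M/I/I on L2; bus BusUpgr Flush; mem=31
  op27 P3: store L2 := 27 → I/I/I/M on L2; bus BusRdX Flush; mem=87
  op28 P1: load  L4 → I/S/O/I on L4; bus BusRd; mem=55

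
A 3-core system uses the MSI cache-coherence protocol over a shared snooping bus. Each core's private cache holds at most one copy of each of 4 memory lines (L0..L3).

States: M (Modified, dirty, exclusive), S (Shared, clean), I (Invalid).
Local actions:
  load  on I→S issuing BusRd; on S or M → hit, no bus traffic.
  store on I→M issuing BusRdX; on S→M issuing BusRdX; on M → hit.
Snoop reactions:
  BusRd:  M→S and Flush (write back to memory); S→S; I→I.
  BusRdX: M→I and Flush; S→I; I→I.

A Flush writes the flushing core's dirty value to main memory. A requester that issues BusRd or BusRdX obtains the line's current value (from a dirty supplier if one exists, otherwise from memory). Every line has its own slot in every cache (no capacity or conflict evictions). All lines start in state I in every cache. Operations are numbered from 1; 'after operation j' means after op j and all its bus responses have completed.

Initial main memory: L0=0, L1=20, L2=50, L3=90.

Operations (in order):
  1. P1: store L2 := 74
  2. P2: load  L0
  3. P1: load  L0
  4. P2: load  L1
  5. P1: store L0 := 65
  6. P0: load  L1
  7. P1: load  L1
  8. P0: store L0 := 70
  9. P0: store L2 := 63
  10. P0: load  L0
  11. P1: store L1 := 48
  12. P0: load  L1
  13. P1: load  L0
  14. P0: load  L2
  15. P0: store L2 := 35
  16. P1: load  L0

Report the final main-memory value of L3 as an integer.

memory[L3] = 90

[1] P1: store L2 := 74 | P0:I, P1:M(74), P2:I | bus: BusRdX
[2] P2: load  L0 | P0:I, P1:I, P2:S(0) | bus: BusRd
[3] P1: load  L0 | P0:I, P1:S(0), P2:S(0) | bus: BusRd
[4] P2: load  L1 | P0:I, P1:I, P2:S(20) | bus: BusRd
[5] P1: store L0 := 65 | P0:I, P1:M(65), P2:I | bus: BusRdX
[6] P0: load  L1 | P0:S(20), P1:I, P2:S(20) | bus: BusRd
[7] P1: load  L1 | P0:S(20), P1:S(20), P2:S(20) | bus: BusRd
[8] P0: store L0 := 70 | P0:M(70), P1:I, P2:I | bus: BusRdX,Flush
[9] P0: store L2 := 63 | P0:M(63), P1:I, P2:I | bus: BusRdX,Flush
[10] P0: load  L0 | P0:M(70), P1:I, P2:I | bus: none
[11] P1: store L1 := 48 | P0:I, P1:M(48), P2:I | bus: BusRdX
[12] P0: load  L1 | P0:S(48), P1:S(48), P2:I | bus: BusRd,Flush
[13] P1: load  L0 | P0:S(70), P1:S(70), P2:I | bus: BusRd,Flush
[14] P0: load  L2 | P0:M(63), P1:I, P2:I | bus: none
[15] P0: store L2 := 35 | P0:M(35), P1:I, P2:I | bus: none
[16] P1: load  L0 | P0:S(70), P1:S(70), P2:I | bus: none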